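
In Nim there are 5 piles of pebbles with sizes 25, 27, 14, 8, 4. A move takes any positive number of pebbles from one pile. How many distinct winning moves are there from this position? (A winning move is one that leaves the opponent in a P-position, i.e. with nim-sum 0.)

0

Nim-sum: 25 ^ 27 ^ 14 ^ 8 ^ 4 = 0.
The nim-sum is already 0, so every move leaves a nonzero nim-sum — there are no winning moves.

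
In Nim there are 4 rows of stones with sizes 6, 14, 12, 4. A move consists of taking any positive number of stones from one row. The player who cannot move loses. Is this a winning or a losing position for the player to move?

Losing position

Compute the nim-sum pairwise:
6 ^ 14 = 8
8 ^ 12 = 4
4 ^ 4 = 0
The nim-sum is 0, so this is a P-position: the player to move is in a losing position under optimal play.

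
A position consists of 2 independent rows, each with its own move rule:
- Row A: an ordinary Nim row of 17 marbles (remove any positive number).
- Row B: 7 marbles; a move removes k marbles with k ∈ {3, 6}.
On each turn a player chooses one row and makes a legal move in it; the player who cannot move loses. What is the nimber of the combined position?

Row A is a plain Nim row of size 17, so its Grundy value is 17.
Grundy values for row B (subtraction set {3, 6}):
g(0) = mex{} = 0
g(1) = mex{} = 0
g(2) = mex{} = 0
g(3) = mex{0} = 1
g(4) = mex{0} = 1
g(5) = mex{0} = 1
g(6) = mex{0,1} = 2
g(7) = mex{0,1} = 2
So g(7) = 2.
The value of a disjunctive sum is the nim-sum of the parts.
Combined value = 17 XOR 2 = 19.

19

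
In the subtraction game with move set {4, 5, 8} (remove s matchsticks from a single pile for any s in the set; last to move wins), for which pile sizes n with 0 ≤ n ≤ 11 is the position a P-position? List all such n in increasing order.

0, 1, 2, 3

Grundy values for subtraction set {4, 5, 8}:
k:     0  1  2  3  4  5  6  7  8  9 10 11
g(k):  0  0  0  0  1  1  1  1  2  2  2  2
The P-positions (g = 0) in 0..11 are 0, 1, 2, 3.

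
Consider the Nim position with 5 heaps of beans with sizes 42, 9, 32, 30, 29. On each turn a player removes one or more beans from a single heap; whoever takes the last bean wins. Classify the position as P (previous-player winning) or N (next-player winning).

Nim-sum: 42 ^ 9 ^ 32 ^ 30 ^ 29 = 0.
The nim-sum is 0, so this is a P-position: the player to move is in a losing position under optimal play.

P-position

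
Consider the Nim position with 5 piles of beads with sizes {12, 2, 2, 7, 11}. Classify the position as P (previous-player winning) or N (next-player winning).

Nim-sum: 12 XOR 2 XOR 2 XOR 7 XOR 11 = 0.
The nim-sum is 0, so this is a P-position: the player to move is in a losing position under optimal play.

P-position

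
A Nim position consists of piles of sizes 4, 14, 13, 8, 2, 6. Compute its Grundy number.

11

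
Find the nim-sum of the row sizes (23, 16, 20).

19

In binary:
  10111  (23)
  10000  (16)
  10100  (20)
  -----
  10011  (19)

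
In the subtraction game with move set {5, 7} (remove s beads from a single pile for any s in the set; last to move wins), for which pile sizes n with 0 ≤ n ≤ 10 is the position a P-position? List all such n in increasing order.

0, 1, 2, 3, 4

Grundy values for subtraction set {5, 7}:
k:     0  1  2  3  4  5  6  7  8  9 10
g(k):  0  0  0  0  0  1  1  1  1  1  2
The P-positions (g = 0) in 0..10 are 0, 1, 2, 3, 4.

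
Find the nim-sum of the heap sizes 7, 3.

Nim-sum: 7 ⊕ 3 = 4.

4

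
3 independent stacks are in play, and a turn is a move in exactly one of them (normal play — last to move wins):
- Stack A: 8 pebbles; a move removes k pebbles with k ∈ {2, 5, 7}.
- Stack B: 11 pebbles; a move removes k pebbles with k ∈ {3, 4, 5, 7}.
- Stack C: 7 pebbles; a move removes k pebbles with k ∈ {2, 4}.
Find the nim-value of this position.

2

Grundy values for stack A (subtraction set {2, 5, 7}):
k:     0  1  2  3  4  5  6  7  8
g(k):  0  0  1  1  0  2  1  3  2
So g(8) = 2.
Build the Grundy sequence for stack B with g(k) = mex{g(k−s) : s ∈ {3, 4, 5, 7}, s ≤ k}:
g(0) = mex{} = 0
g(1) = mex{} = 0
g(2) = mex{} = 0
g(3) = mex{0} = 1
g(4) = mex{0} = 1
g(5) = mex{0} = 1
g(6) = mex{0,1} = 2
g(7) = mex{0,1} = 2
g(8) = mex{0,1} = 2
g(9) = mex{0,1,2} = 3
g(10) = mex{1,2} = 0
g(11) = mex{1,2} = 0
So g(11) = 0.
Build the Grundy sequence for stack C with g(k) = mex{g(k−s) : s ∈ {2, 4}, s ≤ k}:
g(0) = mex{} = 0
g(1) = mex{} = 0
g(2) = mex{0} = 1
g(3) = mex{0} = 1
g(4) = mex{0,1} = 2
g(5) = mex{0,1} = 2
g(6) = mex{1,2} = 0
g(7) = mex{1,2} = 0
So g(7) = 0.
By the Sprague-Grundy theorem, the Grundy value of a sum of independent games is the XOR of the component values.
Combined value = 2 XOR 0 XOR 0 = 2.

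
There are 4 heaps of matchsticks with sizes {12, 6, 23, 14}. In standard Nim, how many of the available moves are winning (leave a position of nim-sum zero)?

1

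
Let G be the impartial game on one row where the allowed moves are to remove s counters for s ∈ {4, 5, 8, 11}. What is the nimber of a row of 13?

Build the Grundy sequence with g(k) = mex{g(k−s) : s ∈ {4, 5, 8, 11}, s ≤ k}:
k:     0  1  2  3  4  5  6  7  8  9 10 11 12 13
g(k):  0  0  0  0  1  1  1  1  2  2  2  2  3  3
So g(13) = 3.

3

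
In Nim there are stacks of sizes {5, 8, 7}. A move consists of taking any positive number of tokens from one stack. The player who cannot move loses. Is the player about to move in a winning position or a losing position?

Winning position

Compute the nim-sum pairwise:
5 XOR 8 = 13
13 XOR 7 = 10
The nim-sum is 10 ≠ 0, so this is an N-position: the player to move can win.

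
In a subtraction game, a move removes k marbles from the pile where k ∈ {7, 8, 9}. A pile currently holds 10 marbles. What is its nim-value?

Build the Grundy sequence with g(k) = mex{g(k−s) : s ∈ {7, 8, 9}, s ≤ k}:
g(0) = mex{} = 0
g(1) = mex{} = 0
g(2) = mex{} = 0
g(3) = mex{} = 0
g(4) = mex{} = 0
g(5) = mex{} = 0
g(6) = mex{} = 0
g(7) = mex{0} = 1
g(8) = mex{0} = 1
g(9) = mex{0} = 1
g(10) = mex{0} = 1
So g(10) = 1.

1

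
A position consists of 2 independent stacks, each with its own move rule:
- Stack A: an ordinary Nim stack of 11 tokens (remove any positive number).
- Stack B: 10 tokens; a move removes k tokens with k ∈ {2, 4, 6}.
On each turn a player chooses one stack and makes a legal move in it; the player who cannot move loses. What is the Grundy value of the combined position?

Stack A is a plain Nim stack of size 11, so its Grundy value is 11.
Build the Grundy sequence for stack B with g(k) = mex{g(k−s) : s ∈ {2, 4, 6}, s ≤ k}:
g(0) = mex{} = 0
g(1) = mex{} = 0
g(2) = mex{0} = 1
g(3) = mex{0} = 1
g(4) = mex{0,1} = 2
g(5) = mex{0,1} = 2
g(6) = mex{0,1,2} = 3
g(7) = mex{0,1,2} = 3
g(8) = mex{1,2,3} = 0
g(9) = mex{1,2,3} = 0
g(10) = mex{0,2,3} = 1
So g(10) = 1.
The value of a disjunctive sum is the nim-sum of the parts.
Combined value = 11 ⊕ 1 = 10.

10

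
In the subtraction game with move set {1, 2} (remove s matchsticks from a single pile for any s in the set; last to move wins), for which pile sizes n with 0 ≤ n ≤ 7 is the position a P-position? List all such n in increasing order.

0, 3, 6

Grundy values for subtraction set {1, 2}:
g(0) = mex{} = 0
g(1) = mex{0} = 1
g(2) = mex{0,1} = 2
g(3) = mex{1,2} = 0
g(4) = mex{0,2} = 1
g(5) = mex{0,1} = 2
g(6) = mex{1,2} = 0
g(7) = mex{0,2} = 1
The P-positions (g = 0) in 0..7 are 0, 3, 6.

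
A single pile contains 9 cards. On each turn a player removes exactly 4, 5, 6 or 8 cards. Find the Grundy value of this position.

2

Build the Grundy sequence with g(k) = mex{g(k−s) : s ∈ {4, 5, 6, 8}, s ≤ k}:
k:     0  1  2  3  4  5  6  7  8  9
g(k):  0  0  0  0  1  1  1  1  2  2
So g(9) = 2.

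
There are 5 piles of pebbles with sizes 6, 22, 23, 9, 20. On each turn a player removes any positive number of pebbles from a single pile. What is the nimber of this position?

26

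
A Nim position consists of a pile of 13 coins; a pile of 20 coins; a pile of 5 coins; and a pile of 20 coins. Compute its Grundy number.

Bitwise XOR of the heap sizes:
  01101  (13)
  10100  (20)
  00101  (5)
  10100  (20)
  -----
  01000  (8)

8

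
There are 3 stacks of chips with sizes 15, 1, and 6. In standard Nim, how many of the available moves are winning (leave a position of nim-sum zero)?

1

Nim-sum: 15 ^ 1 ^ 6 = 8.
The overall nim-sum is X = 8. A stack of size p has a winning move iff p XOR X < p (reduce it to p XOR X).
  15: 15 XOR 8 = 7 < 15 — winning move (to 7).
  1: 1 XOR 8 = 9 ≥ 1 — no move.
  6: 6 XOR 8 = 14 ≥ 6 — no move.
That gives 1 winning move.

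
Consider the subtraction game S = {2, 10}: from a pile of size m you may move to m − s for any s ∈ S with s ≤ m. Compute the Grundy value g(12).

0

Grundy values for subtraction set {2, 10}:
k:     0  1  2  3  4  5  6  7  8  9 10 11 12
g(k):  0  0  1  1  0  0  1  1  0  0  1  1  0
So g(12) = 0.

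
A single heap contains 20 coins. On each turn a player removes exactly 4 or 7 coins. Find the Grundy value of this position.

Compute g(0), g(1), … for moves {4, 7}:
k:     0  1  2  3  4  5  6  7  8  9 10 11 12 13 14 15 16 17 18 19 20
g(k):  0  0  0  0  1  1  1  1  2  2  2  0  0  0  0  1  1  1  1  2  2
So g(20) = 2.

2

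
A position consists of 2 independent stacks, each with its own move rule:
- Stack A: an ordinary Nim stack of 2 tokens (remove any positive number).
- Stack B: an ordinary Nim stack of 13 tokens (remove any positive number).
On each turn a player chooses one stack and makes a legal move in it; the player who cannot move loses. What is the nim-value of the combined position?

15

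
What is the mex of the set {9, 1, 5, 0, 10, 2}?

3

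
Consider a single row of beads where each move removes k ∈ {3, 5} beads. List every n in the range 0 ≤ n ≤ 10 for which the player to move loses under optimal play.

Compute g(0), g(1), … for moves {3, 5}:
k:     0  1  2  3  4  5  6  7  8  9 10
g(k):  0  0  0  1  1  1  2  2  0  0  0
The P-positions (g = 0) in 0..10 are 0, 1, 2, 8, 9, 10.

0, 1, 2, 8, 9, 10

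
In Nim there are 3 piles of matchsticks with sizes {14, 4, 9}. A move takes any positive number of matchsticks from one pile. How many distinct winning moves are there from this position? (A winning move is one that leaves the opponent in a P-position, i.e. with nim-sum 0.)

Compute the nim-sum pairwise:
14 XOR 4 = 10
10 XOR 9 = 3
The overall nim-sum is X = 3. A pile of size p has a winning move iff p XOR X < p (reduce it to p XOR X).
  14: 14 XOR 3 = 13 < 14 — winning move (to 13).
  4: 4 XOR 3 = 7 ≥ 4 — no move.
  9: 9 XOR 3 = 10 ≥ 9 — no move.
That gives 1 winning move.

1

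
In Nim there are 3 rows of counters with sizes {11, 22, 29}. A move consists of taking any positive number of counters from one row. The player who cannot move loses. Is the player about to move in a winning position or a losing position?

Losing position

Compute the nim-sum pairwise:
11 ⊕ 22 = 29
29 ⊕ 29 = 0
The nim-sum is 0, so this is a P-position: the player to move is in a losing position under optimal play.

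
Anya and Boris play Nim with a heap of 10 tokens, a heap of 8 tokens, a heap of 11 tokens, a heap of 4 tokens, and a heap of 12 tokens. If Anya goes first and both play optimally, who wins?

Anya wins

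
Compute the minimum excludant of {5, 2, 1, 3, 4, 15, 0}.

The values 0, 1, 2, 3, 4, 5 are all present; 6 is the first non-negative integer missing from the set.

6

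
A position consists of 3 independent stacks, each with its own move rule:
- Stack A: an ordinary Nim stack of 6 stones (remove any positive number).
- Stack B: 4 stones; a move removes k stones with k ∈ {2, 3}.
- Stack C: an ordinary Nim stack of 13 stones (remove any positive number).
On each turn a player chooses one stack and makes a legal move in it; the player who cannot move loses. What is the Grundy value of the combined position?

9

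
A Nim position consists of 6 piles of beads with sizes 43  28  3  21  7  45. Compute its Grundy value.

Nim-sum: 43 ^ 28 ^ 3 ^ 21 ^ 7 ^ 45 = 11.

11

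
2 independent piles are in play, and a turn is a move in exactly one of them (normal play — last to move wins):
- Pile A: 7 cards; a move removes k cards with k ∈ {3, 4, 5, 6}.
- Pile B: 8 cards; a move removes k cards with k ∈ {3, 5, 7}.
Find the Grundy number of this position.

0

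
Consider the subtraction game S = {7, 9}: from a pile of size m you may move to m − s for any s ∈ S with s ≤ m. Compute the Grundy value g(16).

Grundy values for subtraction set {7, 9}:
k:     0  1  2  3  4  5  6  7  8  9 10 11 12 13 14 15 16
g(k):  0  0  0  0  0  0  0  1  1  1  1  1  1  1  2  2  0
So g(16) = 0.

0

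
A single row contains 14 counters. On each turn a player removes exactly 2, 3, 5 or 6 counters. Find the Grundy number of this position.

3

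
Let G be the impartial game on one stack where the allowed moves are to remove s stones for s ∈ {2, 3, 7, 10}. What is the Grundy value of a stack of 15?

Compute g(0), g(1), … for moves {2, 3, 7, 10}:
k:     0  1  2  3  4  5  6  7  8  9 10 11 12 13 14 15
g(k):  0  0  1  1  2  0  0  1  1  2  2  3  3  4  0  2
So g(15) = 2.

2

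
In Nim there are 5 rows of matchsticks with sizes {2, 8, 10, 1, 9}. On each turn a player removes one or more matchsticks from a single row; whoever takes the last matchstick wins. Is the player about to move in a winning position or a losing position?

Compute the nim-sum pairwise:
2 XOR 8 = 10
10 XOR 10 = 0
0 XOR 1 = 1
1 XOR 9 = 8
The nim-sum is 8 ≠ 0, so this is an N-position: the player to move can win.

Winning position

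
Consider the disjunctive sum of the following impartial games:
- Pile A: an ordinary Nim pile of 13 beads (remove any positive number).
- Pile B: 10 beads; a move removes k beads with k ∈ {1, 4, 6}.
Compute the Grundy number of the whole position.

Pile A is a plain Nim pile of size 13, so its Grundy value is 13.
Build the Grundy sequence for pile B with g(k) = mex{g(k−s) : s ∈ {1, 4, 6}, s ≤ k}:
g(0) = mex{} = 0
g(1) = mex{0} = 1
g(2) = mex{1} = 0
g(3) = mex{0} = 1
g(4) = mex{0,1} = 2
g(5) = mex{1,2} = 0
g(6) = mex{0} = 1
g(7) = mex{1} = 0
g(8) = mex{0,2} = 1
g(9) = mex{0,1} = 2
g(10) = mex{1,2} = 0
So g(10) = 0.
The value of a disjunctive sum is the nim-sum of the parts.
Combined value = 13 ⊕ 0 = 13.

13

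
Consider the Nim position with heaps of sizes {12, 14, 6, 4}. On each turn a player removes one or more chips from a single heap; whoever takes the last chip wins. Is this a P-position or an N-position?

P-position

Nim-sum: 12 ^ 14 ^ 6 ^ 4 = 0.
The nim-sum is 0, so this is a P-position: the player to move is in a losing position under optimal play.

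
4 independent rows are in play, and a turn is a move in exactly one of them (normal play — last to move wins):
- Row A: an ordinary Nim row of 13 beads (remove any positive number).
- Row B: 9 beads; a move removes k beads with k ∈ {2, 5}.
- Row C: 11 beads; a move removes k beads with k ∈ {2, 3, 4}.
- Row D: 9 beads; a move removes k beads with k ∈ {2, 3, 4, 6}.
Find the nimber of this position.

Row A is a plain Nim row of size 13, so its Grundy value is 13.
Build the Grundy sequence for row B with g(k) = mex{g(k−s) : s ∈ {2, 5}, s ≤ k}:
g(0) = mex{} = 0
g(1) = mex{} = 0
g(2) = mex{0} = 1
g(3) = mex{0} = 1
g(4) = mex{1} = 0
g(5) = mex{0,1} = 2
g(6) = mex{0} = 1
g(7) = mex{1,2} = 0
g(8) = mex{1} = 0
g(9) = mex{0} = 1
So g(9) = 1.
For row C, compute g(0), g(1), … with moves {2, 3, 4}:
k:     0  1  2  3  4  5  6  7  8  9 10 11
g(k):  0  0  1  1  2  2  0  0  1  1  2  2
So g(11) = 2.
Build the Grundy sequence for row D with g(k) = mex{g(k−s) : s ∈ {2, 3, 4, 6}, s ≤ k}:
g(0) = mex{} = 0
g(1) = mex{} = 0
g(2) = mex{0} = 1
g(3) = mex{0} = 1
g(4) = mex{0,1} = 2
g(5) = mex{0,1} = 2
g(6) = mex{0,1,2} = 3
g(7) = mex{0,1,2} = 3
g(8) = mex{1,2,3} = 0
g(9) = mex{1,2,3} = 0
So g(9) = 0.
The value of a disjunctive sum is the nim-sum of the parts.
Combined value = 13 XOR 1 XOR 2 XOR 0 = 14.

14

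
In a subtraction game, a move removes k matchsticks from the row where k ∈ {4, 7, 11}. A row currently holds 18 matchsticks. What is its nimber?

Build the Grundy sequence with g(k) = mex{g(k−s) : s ∈ {4, 7, 11}, s ≤ k}:
k:     0  1  2  3  4  5  6  7  8  9 10 11 12 13 14 15 16 17 18
g(k):  0  0  0  0  1  1  1  1  2  2  2  2  3  3  3  0  0  0  0
So g(18) = 0.

0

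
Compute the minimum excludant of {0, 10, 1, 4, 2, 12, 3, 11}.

The values 0, 1, 2, 3, 4 are all present; 5 is the first non-negative integer missing from the set.

5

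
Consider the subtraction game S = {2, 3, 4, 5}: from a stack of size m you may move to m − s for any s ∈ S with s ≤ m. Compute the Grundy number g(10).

Grundy values for subtraction set {2, 3, 4, 5}:
g(0) = mex{} = 0
g(1) = mex{} = 0
g(2) = mex{0} = 1
g(3) = mex{0} = 1
g(4) = mex{0,1} = 2
g(5) = mex{0,1} = 2
g(6) = mex{0,1,2} = 3
g(7) = mex{1,2} = 0
g(8) = mex{1,2,3} = 0
g(9) = mex{0,2,3} = 1
g(10) = mex{0,2,3} = 1
So g(10) = 1.

1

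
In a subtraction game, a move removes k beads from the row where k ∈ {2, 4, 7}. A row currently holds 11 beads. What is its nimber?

1

Grundy values for subtraction set {2, 4, 7}:
g(0) = mex{} = 0
g(1) = mex{} = 0
g(2) = mex{0} = 1
g(3) = mex{0} = 1
g(4) = mex{0,1} = 2
g(5) = mex{0,1} = 2
g(6) = mex{1,2} = 0
g(7) = mex{0,1,2} = 3
g(8) = mex{0,2} = 1
g(9) = mex{1,2,3} = 0
g(10) = mex{0,1} = 2
g(11) = mex{0,2,3} = 1
So g(11) = 1.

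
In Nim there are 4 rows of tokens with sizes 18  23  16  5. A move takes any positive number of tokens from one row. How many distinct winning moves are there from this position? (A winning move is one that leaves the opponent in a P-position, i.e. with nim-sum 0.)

3

Compute the nim-sum pairwise:
18 ⊕ 23 = 5
5 ⊕ 16 = 21
21 ⊕ 5 = 16
The overall nim-sum is X = 16. A row of size p has a winning move iff p XOR X < p (reduce it to p XOR X).
  18: 18 XOR 16 = 2 < 18 — winning move (to 2).
  23: 23 XOR 16 = 7 < 23 — winning move (to 7).
  16: 16 XOR 16 = 0 < 16 — winning move (to 0).
  5: 5 XOR 16 = 21 ≥ 5 — no move.
That gives 3 winning moves.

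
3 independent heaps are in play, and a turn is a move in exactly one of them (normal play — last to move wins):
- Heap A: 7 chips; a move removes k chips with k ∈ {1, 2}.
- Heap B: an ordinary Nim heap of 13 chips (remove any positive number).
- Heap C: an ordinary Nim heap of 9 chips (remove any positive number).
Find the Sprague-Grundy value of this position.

5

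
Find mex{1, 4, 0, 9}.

2

The values 0, 1 are all present; 2 is the first non-negative integer missing from the set.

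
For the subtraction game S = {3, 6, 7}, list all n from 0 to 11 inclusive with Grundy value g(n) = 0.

0, 1, 2, 10, 11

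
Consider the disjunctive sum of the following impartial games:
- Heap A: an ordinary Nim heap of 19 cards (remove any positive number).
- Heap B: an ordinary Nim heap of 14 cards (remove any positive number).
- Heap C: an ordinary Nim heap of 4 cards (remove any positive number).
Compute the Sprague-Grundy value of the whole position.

Heap A is a plain Nim heap of size 19, so its Grundy value is 19.
Heap B is a plain Nim heap of size 14, so its Grundy value is 14.
Heap C is a plain Nim heap of size 4, so its Grundy value is 4.
The value of a disjunctive sum is the nim-sum of the parts.
Combined value = 19 XOR 14 XOR 4 = 25.

25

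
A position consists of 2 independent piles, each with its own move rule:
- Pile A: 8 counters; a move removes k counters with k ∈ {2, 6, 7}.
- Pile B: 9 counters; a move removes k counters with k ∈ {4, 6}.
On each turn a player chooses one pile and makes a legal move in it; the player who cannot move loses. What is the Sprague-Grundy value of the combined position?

0

Grundy values for pile A (subtraction set {2, 6, 7}):
k:     0  1  2  3  4  5  6  7  8
g(k):  0  0  1  1  0  0  1  1  2
So g(8) = 2.
For pile B, compute g(0), g(1), … with moves {4, 6}:
g(0) = mex{} = 0
g(1) = mex{} = 0
g(2) = mex{} = 0
g(3) = mex{} = 0
g(4) = mex{0} = 1
g(5) = mex{0} = 1
g(6) = mex{0} = 1
g(7) = mex{0} = 1
g(8) = mex{0,1} = 2
g(9) = mex{0,1} = 2
So g(9) = 2.
The value of a disjunctive sum is the nim-sum of the parts.
Combined value = 2 ⊕ 2 = 0.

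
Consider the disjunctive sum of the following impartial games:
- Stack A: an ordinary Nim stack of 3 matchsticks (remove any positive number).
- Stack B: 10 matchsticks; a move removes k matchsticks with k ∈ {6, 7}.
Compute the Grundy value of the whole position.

2

Stack A is a plain Nim stack of size 3, so its Grundy value is 3.
Build the Grundy sequence for stack B with g(k) = mex{g(k−s) : s ∈ {6, 7}, s ≤ k}:
g(0) = mex{} = 0
g(1) = mex{} = 0
g(2) = mex{} = 0
g(3) = mex{} = 0
g(4) = mex{} = 0
g(5) = mex{} = 0
g(6) = mex{0} = 1
g(7) = mex{0} = 1
g(8) = mex{0} = 1
g(9) = mex{0} = 1
g(10) = mex{0} = 1
So g(10) = 1.
The value of a disjunctive sum is the nim-sum of the parts.
Combined value = 3 ⊕ 1 = 2.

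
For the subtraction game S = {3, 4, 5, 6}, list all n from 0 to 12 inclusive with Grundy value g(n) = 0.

0, 1, 2, 9, 10, 11

Build the Grundy sequence with g(k) = mex{g(k−s) : s ∈ {3, 4, 5, 6}, s ≤ k}:
k:     0  1  2  3  4  5  6  7  8  9 10 11 12
g(k):  0  0  0  1  1  1  2  2  2  0  0  0  1
The P-positions (g = 0) in 0..12 are 0, 1, 2, 9, 10, 11.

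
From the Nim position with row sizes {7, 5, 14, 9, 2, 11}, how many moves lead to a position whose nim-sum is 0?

Compute the nim-sum pairwise:
7 ^ 5 = 2
2 ^ 14 = 12
12 ^ 9 = 5
5 ^ 2 = 7
7 ^ 11 = 12
The overall nim-sum is X = 12. A row of size p has a winning move iff p XOR X < p (reduce it to p XOR X).
  7: 7 XOR 12 = 11 ≥ 7 — no move.
  5: 5 XOR 12 = 9 ≥ 5 — no move.
  14: 14 XOR 12 = 2 < 14 — winning move (to 2).
  9: 9 XOR 12 = 5 < 9 — winning move (to 5).
  2: 2 XOR 12 = 14 ≥ 2 — no move.
  11: 11 XOR 12 = 7 < 11 — winning move (to 7).
That gives 3 winning moves.

3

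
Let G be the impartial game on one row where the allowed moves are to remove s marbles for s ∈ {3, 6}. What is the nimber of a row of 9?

Build the Grundy sequence with g(k) = mex{g(k−s) : s ∈ {3, 6}, s ≤ k}:
k:     0  1  2  3  4  5  6  7  8  9
g(k):  0  0  0  1  1  1  2  2  2  0
So g(9) = 0.

0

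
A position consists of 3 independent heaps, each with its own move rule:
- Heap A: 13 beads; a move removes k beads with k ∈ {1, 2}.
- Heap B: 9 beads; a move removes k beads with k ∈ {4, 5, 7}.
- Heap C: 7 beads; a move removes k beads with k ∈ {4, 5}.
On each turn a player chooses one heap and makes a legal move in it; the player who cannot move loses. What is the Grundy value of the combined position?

For heap A, compute g(0), g(1), … with moves {1, 2}:
g(0) = mex{} = 0
g(1) = mex{0} = 1
g(2) = mex{0,1} = 2
g(3) = mex{1,2} = 0
g(4) = mex{0,2} = 1
g(5) = mex{0,1} = 2
g(6) = mex{1,2} = 0
g(7) = mex{0,2} = 1
g(8) = mex{0,1} = 2
g(9) = mex{1,2} = 0
g(10) = mex{0,2} = 1
g(11) = mex{0,1} = 2
g(12) = mex{1,2} = 0
g(13) = mex{0,2} = 1
So g(13) = 1.
Build the Grundy sequence for heap B with g(k) = mex{g(k−s) : s ∈ {4, 5, 7}, s ≤ k}:
g(0) = mex{} = 0
g(1) = mex{} = 0
g(2) = mex{} = 0
g(3) = mex{} = 0
g(4) = mex{0} = 1
g(5) = mex{0} = 1
g(6) = mex{0} = 1
g(7) = mex{0} = 1
g(8) = mex{0,1} = 2
g(9) = mex{0,1} = 2
So g(9) = 2.
Grundy values for heap C (subtraction set {4, 5}):
g(0) = mex{} = 0
g(1) = mex{} = 0
g(2) = mex{} = 0
g(3) = mex{} = 0
g(4) = mex{0} = 1
g(5) = mex{0} = 1
g(6) = mex{0} = 1
g(7) = mex{0} = 1
So g(7) = 1.
The value of a disjunctive sum is the nim-sum of the parts.
Combined value = 1 ⊕ 2 ⊕ 1 = 2.

2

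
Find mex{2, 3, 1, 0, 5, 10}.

4

The values 0, 1, 2, 3 are all present; 4 is the first non-negative integer missing from the set.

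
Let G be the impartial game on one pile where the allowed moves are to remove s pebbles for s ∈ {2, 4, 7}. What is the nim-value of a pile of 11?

Grundy values for subtraction set {2, 4, 7}:
g(0) = mex{} = 0
g(1) = mex{} = 0
g(2) = mex{0} = 1
g(3) = mex{0} = 1
g(4) = mex{0,1} = 2
g(5) = mex{0,1} = 2
g(6) = mex{1,2} = 0
g(7) = mex{0,1,2} = 3
g(8) = mex{0,2} = 1
g(9) = mex{1,2,3} = 0
g(10) = mex{0,1} = 2
g(11) = mex{0,2,3} = 1
So g(11) = 1.

1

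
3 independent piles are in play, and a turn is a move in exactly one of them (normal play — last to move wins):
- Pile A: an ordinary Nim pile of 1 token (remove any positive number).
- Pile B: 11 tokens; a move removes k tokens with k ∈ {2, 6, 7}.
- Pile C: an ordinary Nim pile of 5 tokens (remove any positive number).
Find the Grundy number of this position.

5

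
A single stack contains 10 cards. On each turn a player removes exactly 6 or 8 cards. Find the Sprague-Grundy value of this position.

Grundy values for subtraction set {6, 8}:
k:     0  1  2  3  4  5  6  7  8  9 10
g(k):  0  0  0  0  0  0  1  1  1  1  1
So g(10) = 1.

1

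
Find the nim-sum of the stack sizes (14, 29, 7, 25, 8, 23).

18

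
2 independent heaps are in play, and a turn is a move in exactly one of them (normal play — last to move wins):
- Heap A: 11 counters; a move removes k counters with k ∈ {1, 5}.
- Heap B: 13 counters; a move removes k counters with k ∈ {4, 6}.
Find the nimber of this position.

Build the Grundy sequence for heap A with g(k) = mex{g(k−s) : s ∈ {1, 5}, s ≤ k}:
k:     0  1  2  3  4  5  6  7  8  9 10 11
g(k):  0  1  0  1  0  1  0  1  0  1  0  1
So g(11) = 1.
Grundy values for heap B (subtraction set {4, 6}):
k:     0  1  2  3  4  5  6  7  8  9 10 11 12 13
g(k):  0  0  0  0  1  1  1  1  2  2  0  0  0  0
So g(13) = 0.
By the Sprague-Grundy theorem, the Grundy value of a sum of independent games is the XOR of the component values.
Combined value = 1 XOR 0 = 1.

1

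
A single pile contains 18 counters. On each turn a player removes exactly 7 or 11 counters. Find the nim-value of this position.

0

Build the Grundy sequence with g(k) = mex{g(k−s) : s ∈ {7, 11}, s ≤ k}:
k:     0  1  2  3  4  5  6  7  8  9 10 11 12 13 14 15 16 17 18
g(k):  0  0  0  0  0  0  0  1  1  1  1  1  1  1  2  2  2  2  0
So g(18) = 0.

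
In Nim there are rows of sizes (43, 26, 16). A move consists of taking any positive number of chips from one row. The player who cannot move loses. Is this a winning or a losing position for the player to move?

Winning position

Compute the nim-sum pairwise:
43 XOR 26 = 49
49 XOR 16 = 33
The nim-sum is 33 ≠ 0, so this is an N-position: the player to move can win.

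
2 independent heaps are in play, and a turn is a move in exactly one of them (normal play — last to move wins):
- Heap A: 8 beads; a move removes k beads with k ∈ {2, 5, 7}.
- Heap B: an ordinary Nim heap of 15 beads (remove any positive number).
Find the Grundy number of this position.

For heap A, compute g(0), g(1), … with moves {2, 5, 7}:
k:     0  1  2  3  4  5  6  7  8
g(k):  0  0  1  1  0  2  1  3  2
So g(8) = 2.
Heap B is a plain Nim heap of size 15, so its Grundy value is 15.
The value of a disjunctive sum is the nim-sum of the parts.
Combined value = 2 XOR 15 = 13.

13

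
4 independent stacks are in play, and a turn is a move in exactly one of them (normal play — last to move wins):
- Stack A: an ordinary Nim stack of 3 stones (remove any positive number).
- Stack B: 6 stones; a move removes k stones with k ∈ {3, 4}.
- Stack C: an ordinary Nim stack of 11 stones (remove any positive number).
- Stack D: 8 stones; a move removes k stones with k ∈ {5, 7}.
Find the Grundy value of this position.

11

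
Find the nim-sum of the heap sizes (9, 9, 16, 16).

Nim-sum: 9 ⊕ 9 ⊕ 16 ⊕ 16 = 0.

0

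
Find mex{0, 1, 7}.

The values 0, 1 are all present; 2 is the first non-negative integer missing from the set.

2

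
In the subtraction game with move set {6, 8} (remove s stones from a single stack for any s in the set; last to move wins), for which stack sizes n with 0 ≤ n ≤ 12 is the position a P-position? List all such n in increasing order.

0, 1, 2, 3, 4, 5

Build the Grundy sequence with g(k) = mex{g(k−s) : s ∈ {6, 8}, s ≤ k}:
k:     0  1  2  3  4  5  6  7  8  9 10 11 12
g(k):  0  0  0  0  0  0  1  1  1  1  1  1  2
The P-positions (g = 0) in 0..12 are 0, 1, 2, 3, 4, 5.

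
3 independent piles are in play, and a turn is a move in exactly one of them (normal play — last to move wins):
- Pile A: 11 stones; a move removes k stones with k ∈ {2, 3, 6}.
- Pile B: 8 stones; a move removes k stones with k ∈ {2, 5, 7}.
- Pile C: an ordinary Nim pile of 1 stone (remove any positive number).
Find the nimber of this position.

Grundy values for pile A (subtraction set {2, 3, 6}):
k:     0  1  2  3  4  5  6  7  8  9 10 11
g(k):  0  0  1  1  2  0  3  1  2  0  0  1
So g(11) = 1.
Grundy values for pile B (subtraction set {2, 5, 7}):
g(0) = mex{} = 0
g(1) = mex{} = 0
g(2) = mex{0} = 1
g(3) = mex{0} = 1
g(4) = mex{1} = 0
g(5) = mex{0,1} = 2
g(6) = mex{0} = 1
g(7) = mex{0,1,2} = 3
g(8) = mex{0,1} = 2
So g(8) = 2.
Pile C is a plain Nim pile of size 1, so its Grundy value is 1.
By the Sprague-Grundy theorem, the Grundy value of a sum of independent games is the XOR of the component values.
Combined value = 1 ⊕ 2 ⊕ 1 = 2.

2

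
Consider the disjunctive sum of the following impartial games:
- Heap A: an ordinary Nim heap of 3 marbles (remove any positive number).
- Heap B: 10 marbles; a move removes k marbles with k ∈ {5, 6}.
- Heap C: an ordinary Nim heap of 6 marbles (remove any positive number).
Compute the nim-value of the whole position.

Heap A is a plain Nim heap of size 3, so its Grundy value is 3.
For heap B, compute g(0), g(1), … with moves {5, 6}:
g(0) = mex{} = 0
g(1) = mex{} = 0
g(2) = mex{} = 0
g(3) = mex{} = 0
g(4) = mex{} = 0
g(5) = mex{0} = 1
g(6) = mex{0} = 1
g(7) = mex{0} = 1
g(8) = mex{0} = 1
g(9) = mex{0} = 1
g(10) = mex{0,1} = 2
So g(10) = 2.
Heap C is a plain Nim heap of size 6, so its Grundy value is 6.
The value of a disjunctive sum is the nim-sum of the parts.
Combined value = 3 ⊕ 2 ⊕ 6 = 7.

7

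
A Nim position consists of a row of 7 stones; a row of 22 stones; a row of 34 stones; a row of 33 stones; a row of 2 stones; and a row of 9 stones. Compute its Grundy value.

25

Compute the nim-sum pairwise:
7 ⊕ 22 = 17
17 ⊕ 34 = 51
51 ⊕ 33 = 18
18 ⊕ 2 = 16
16 ⊕ 9 = 25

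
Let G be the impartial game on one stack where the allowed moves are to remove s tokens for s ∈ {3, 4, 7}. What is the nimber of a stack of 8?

Build the Grundy sequence with g(k) = mex{g(k−s) : s ∈ {3, 4, 7}, s ≤ k}:
k:     0  1  2  3  4  5  6  7  8
g(k):  0  0  0  1  1  1  2  2  2
So g(8) = 2.

2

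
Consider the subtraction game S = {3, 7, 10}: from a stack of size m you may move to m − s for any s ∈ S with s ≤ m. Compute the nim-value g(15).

Grundy values for subtraction set {3, 7, 10}:
k:     0  1  2  3  4  5  6  7  8  9 10 11 12 13 14 15
g(k):  0  0  0  1  1  1  0  2  2  1  3  3  2  2  0  0
So g(15) = 0.

0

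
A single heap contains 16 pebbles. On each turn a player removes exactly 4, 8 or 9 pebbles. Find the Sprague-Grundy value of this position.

0

Compute g(0), g(1), … for moves {4, 8, 9}:
k:     0  1  2  3  4  5  6  7  8  9 10 11 12 13 14 15 16
g(k):  0  0  0  0  1  1  1  1  2  2  2  2  3  0  0  0  0
So g(16) = 0.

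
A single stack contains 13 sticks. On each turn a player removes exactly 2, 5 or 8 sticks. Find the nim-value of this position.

1

Build the Grundy sequence with g(k) = mex{g(k−s) : s ∈ {2, 5, 8}, s ≤ k}:
g(0) = mex{} = 0
g(1) = mex{} = 0
g(2) = mex{0} = 1
g(3) = mex{0} = 1
g(4) = mex{1} = 0
g(5) = mex{0,1} = 2
g(6) = mex{0} = 1
g(7) = mex{1,2} = 0
g(8) = mex{0,1} = 2
g(9) = mex{0} = 1
g(10) = mex{1,2} = 0
g(11) = mex{1} = 0
g(12) = mex{0} = 1
g(13) = mex{0,2} = 1
So g(13) = 1.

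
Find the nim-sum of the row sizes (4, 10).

14

Nim-sum: 4 ⊕ 10 = 14.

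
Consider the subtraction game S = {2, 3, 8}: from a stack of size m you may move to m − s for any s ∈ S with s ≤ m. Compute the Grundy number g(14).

Compute g(0), g(1), … for moves {2, 3, 8}:
k:     0  1  2  3  4  5  6  7  8  9 10 11 12 13 14
g(k):  0  0  1  1  2  0  0  1  1  2  0  0  1  1  2
So g(14) = 2.

2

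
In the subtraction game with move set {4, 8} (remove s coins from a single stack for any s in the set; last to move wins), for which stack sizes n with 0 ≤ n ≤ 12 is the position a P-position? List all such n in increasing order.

0, 1, 2, 3, 12

Compute g(0), g(1), … for moves {4, 8}:
g(0) = mex{} = 0
g(1) = mex{} = 0
g(2) = mex{} = 0
g(3) = mex{} = 0
g(4) = mex{0} = 1
g(5) = mex{0} = 1
g(6) = mex{0} = 1
g(7) = mex{0} = 1
g(8) = mex{0,1} = 2
g(9) = mex{0,1} = 2
g(10) = mex{0,1} = 2
g(11) = mex{0,1} = 2
g(12) = mex{1,2} = 0
The P-positions (g = 0) in 0..12 are 0, 1, 2, 3, 12.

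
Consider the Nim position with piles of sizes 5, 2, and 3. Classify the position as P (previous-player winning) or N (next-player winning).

Compute the nim-sum pairwise:
5 ^ 2 = 7
7 ^ 3 = 4
The nim-sum is 4 ≠ 0, so this is an N-position: the player to move can win.

N-position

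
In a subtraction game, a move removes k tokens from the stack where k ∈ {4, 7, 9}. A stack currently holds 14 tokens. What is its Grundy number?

0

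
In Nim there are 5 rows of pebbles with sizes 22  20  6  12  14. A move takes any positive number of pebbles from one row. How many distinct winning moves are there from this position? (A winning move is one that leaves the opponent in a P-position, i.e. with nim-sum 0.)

In binary:
  10110  (22)
  10100  (20)
  00110  (6)
  01100  (12)
  01110  (14)
  -----
  00110  (6)
The overall nim-sum is X = 6. A row of size p has a winning move iff p XOR X < p (reduce it to p XOR X).
  22: 22 XOR 6 = 16 < 22 — winning move (to 16).
  20: 20 XOR 6 = 18 < 20 — winning move (to 18).
  6: 6 XOR 6 = 0 < 6 — winning move (to 0).
  12: 12 XOR 6 = 10 < 12 — winning move (to 10).
  14: 14 XOR 6 = 8 < 14 — winning move (to 8).
That gives 5 winning moves.

5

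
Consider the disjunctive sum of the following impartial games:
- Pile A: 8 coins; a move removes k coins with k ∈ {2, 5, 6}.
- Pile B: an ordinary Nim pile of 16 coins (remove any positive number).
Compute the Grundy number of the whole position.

16

Grundy values for pile A (subtraction set {2, 5, 6}):
g(0) = mex{} = 0
g(1) = mex{} = 0
g(2) = mex{0} = 1
g(3) = mex{0} = 1
g(4) = mex{1} = 0
g(5) = mex{0,1} = 2
g(6) = mex{0} = 1
g(7) = mex{0,1,2} = 3
g(8) = mex{1} = 0
So g(8) = 0.
Pile B is a plain Nim pile of size 16, so its Grundy value is 16.
The value of a disjunctive sum is the nim-sum of the parts.
Combined value = 0 ⊕ 16 = 16.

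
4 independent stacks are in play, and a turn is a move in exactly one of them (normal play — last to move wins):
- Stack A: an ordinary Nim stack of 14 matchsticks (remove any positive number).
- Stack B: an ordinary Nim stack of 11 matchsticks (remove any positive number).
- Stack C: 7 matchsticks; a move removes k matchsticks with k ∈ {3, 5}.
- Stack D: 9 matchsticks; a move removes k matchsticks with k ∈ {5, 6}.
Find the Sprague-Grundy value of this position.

6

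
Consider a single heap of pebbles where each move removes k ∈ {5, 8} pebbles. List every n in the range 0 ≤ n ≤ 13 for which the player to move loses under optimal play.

Build the Grundy sequence with g(k) = mex{g(k−s) : s ∈ {5, 8}, s ≤ k}:
k:     0  1  2  3  4  5  6  7  8  9 10 11 12 13
g(k):  0  0  0  0  0  1  1  1  1  1  2  2  2  0
The P-positions (g = 0) in 0..13 are 0, 1, 2, 3, 4, 13.

0, 1, 2, 3, 4, 13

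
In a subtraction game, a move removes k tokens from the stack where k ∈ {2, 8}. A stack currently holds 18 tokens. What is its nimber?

2

Compute g(0), g(1), … for moves {2, 8}:
k:     0  1  2  3  4  5  6  7  8  9 10 11 12 13 14 15 16 17 18
g(k):  0  0  1  1  0  0  1  1  2  2  0  0  1  1  0  0  1  1  2
So g(18) = 2.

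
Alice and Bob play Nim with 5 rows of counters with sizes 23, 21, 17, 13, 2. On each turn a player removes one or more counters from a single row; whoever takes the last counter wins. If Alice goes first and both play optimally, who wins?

Alice wins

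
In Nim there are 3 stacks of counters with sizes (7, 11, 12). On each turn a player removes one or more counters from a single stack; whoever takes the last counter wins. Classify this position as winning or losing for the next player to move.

Losing position

Compute the nim-sum pairwise:
7 ⊕ 11 = 12
12 ⊕ 12 = 0
The nim-sum is 0, so this is a P-position: the player to move is in a losing position under optimal play.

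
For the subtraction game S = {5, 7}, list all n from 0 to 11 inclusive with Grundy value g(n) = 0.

0, 1, 2, 3, 4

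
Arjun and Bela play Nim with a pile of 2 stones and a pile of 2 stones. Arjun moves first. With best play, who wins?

Compute the nim-sum pairwise:
2 XOR 2 = 0
The nim-sum is 0, so this is a P-position: the player to move is in a losing position under optimal play; Arjun is about to move from it and so loses — Bela wins.

Bela wins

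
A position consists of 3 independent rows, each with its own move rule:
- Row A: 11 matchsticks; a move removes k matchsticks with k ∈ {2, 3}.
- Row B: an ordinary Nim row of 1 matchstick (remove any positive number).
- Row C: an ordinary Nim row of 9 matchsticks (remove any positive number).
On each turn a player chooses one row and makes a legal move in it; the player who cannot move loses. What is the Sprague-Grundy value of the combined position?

8

Build the Grundy sequence for row A with g(k) = mex{g(k−s) : s ∈ {2, 3}, s ≤ k}:
k:     0  1  2  3  4  5  6  7  8  9 10 11
g(k):  0  0  1  1  2  0  0  1  1  2  0  0
So g(11) = 0.
Row B is a plain Nim row of size 1, so its Grundy value is 1.
Row C is a plain Nim row of size 9, so its Grundy value is 9.
The value of a disjunctive sum is the nim-sum of the parts.
Combined value = 0 XOR 1 XOR 9 = 8.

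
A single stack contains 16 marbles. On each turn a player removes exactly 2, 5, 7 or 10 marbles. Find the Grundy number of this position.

0

Grundy values for subtraction set {2, 5, 7, 10}:
k:     0  1  2  3  4  5  6  7  8  9 10 11 12 13 14 15 16
g(k):  0  0  1  1  0  2  1  3  2  2  3  3  0  0  1  1  0
So g(16) = 0.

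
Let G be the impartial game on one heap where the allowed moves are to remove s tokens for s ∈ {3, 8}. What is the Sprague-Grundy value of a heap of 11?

Compute g(0), g(1), … for moves {3, 8}:
k:     0  1  2  3  4  5  6  7  8  9 10 11
g(k):  0  0  0  1  1  1  0  0  2  1  1  0
So g(11) = 0.

0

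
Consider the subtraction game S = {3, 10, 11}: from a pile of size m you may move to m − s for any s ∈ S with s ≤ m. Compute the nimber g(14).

0

Build the Grundy sequence with g(k) = mex{g(k−s) : s ∈ {3, 10, 11}, s ≤ k}:
g(0) = mex{} = 0
g(1) = mex{} = 0
g(2) = mex{} = 0
g(3) = mex{0} = 1
g(4) = mex{0} = 1
g(5) = mex{0} = 1
g(6) = mex{1} = 0
g(7) = mex{1} = 0
g(8) = mex{1} = 0
g(9) = mex{0} = 1
g(10) = mex{0} = 1
g(11) = mex{0} = 1
g(12) = mex{0,1} = 2
g(13) = mex{0,1} = 2
g(14) = mex{1} = 0
So g(14) = 0.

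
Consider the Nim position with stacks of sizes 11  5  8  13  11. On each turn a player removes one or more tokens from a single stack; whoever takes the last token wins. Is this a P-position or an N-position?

P-position

Write each in binary and XOR column by column:
  1011  (11)
  0101  (5)
  1000  (8)
  1101  (13)
  1011  (11)
  ----
  0000  (0)
The nim-sum is 0, so this is a P-position: the player to move is in a losing position under optimal play.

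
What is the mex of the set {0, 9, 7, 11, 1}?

2

The values 0, 1 are all present; 2 is the first non-negative integer missing from the set.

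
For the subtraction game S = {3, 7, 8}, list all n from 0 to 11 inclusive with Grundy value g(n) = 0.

0, 1, 2, 6, 11

Build the Grundy sequence with g(k) = mex{g(k−s) : s ∈ {3, 7, 8}, s ≤ k}:
k:     0  1  2  3  4  5  6  7  8  9 10 11
g(k):  0  0  0  1  1  1  0  2  2  1  3  0
The P-positions (g = 0) in 0..11 are 0, 1, 2, 6, 11.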